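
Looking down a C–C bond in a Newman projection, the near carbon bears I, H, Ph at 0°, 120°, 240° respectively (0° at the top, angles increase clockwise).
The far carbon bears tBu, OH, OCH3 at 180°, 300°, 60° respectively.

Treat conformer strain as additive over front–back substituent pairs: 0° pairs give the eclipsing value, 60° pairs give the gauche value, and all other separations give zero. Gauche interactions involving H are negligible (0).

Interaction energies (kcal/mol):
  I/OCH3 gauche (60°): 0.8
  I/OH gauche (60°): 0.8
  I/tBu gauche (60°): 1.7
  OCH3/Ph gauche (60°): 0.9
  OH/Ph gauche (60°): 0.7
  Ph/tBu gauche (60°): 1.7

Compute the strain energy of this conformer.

This conformer (staggered): I–OH gauche, I–OCH3 gauche, Ph–tBu gauche, Ph–OH gauche; 0.8 + 0.8 + 1.7 + 0.7 = 4.0 kcal/mol.

4.0 kcal/mol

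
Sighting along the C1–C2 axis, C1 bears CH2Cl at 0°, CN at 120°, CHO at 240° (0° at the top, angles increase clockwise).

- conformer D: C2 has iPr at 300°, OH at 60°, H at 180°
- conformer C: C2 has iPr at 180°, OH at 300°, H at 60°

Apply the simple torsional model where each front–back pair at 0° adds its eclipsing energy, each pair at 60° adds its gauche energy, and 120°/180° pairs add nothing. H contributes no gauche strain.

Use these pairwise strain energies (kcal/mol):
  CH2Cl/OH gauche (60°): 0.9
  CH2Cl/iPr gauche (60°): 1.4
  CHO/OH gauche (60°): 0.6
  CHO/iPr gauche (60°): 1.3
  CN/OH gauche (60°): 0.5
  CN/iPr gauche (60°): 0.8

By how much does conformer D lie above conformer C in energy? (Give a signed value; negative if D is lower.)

D (staggered): CH2Cl(0°)/iPr(300°) gauche 1.4; CH2Cl(0°)/OH(60°) gauche 0.9; CN(120°)/OH(60°) gauche 0.5; CHO(240°)/iPr(300°) gauche 1.3 → 4.1 kcal/mol.
C (staggered): CH2Cl(0°)/OH(300°) gauche 0.9; CN(120°)/iPr(180°) gauche 0.8; CHO(240°)/iPr(180°) gauche 1.3; CHO(240°)/OH(300°) gauche 0.6 → 3.6 kcal/mol.
E(D) − E(C) = 4.1 − 3.6 = +0.5 kcal/mol.

+0.5 kcal/mol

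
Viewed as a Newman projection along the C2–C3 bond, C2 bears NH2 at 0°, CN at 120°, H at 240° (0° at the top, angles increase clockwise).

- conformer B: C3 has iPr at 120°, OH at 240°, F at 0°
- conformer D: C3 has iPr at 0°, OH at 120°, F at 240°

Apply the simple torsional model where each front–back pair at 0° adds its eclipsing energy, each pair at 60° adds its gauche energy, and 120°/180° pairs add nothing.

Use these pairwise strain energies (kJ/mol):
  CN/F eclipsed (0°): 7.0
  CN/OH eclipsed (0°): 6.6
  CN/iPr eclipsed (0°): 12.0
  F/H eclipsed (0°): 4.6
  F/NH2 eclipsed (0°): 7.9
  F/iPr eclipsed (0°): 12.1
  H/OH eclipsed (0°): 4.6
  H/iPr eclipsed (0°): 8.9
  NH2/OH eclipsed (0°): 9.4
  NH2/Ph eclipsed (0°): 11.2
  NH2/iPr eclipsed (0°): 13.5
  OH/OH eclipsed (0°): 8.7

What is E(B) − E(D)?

-0.2 kJ/mol

B (eclipsed): NH2–F eclipsed, CN–iPr eclipsed, H–OH eclipsed; 7.9 + 12.0 + 4.6 = 24.5 kJ/mol.
D (eclipsed): NH2–iPr eclipsed, CN–OH eclipsed, H–F eclipsed; 13.5 + 6.6 + 4.6 = 24.7 kJ/mol.
E(B) − E(D) = 24.5 − 24.7 = -0.2 kJ/mol.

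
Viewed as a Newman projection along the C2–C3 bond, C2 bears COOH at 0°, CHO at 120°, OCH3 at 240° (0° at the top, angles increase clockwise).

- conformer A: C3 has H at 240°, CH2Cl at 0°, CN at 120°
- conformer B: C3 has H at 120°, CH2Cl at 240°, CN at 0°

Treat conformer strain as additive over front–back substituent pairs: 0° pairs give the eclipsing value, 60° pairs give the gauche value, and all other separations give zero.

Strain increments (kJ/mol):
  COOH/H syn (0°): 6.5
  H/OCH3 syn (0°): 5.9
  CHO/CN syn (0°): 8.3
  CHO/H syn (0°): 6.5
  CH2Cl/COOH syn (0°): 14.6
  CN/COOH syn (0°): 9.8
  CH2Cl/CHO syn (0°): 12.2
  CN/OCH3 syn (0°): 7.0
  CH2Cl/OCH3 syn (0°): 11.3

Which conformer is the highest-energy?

A

A (eclipsed): COOH–CH2Cl eclipsed, CHO–CN eclipsed, OCH3–H eclipsed; 14.6 + 8.3 + 5.9 = 28.8 kJ/mol.
B (eclipsed): COOH–CN eclipsed, CHO–H eclipsed, OCH3–CH2Cl eclipsed; 9.8 + 6.5 + 11.3 = 27.6 kJ/mol.
A has the highest total (28.8 kJ/mol).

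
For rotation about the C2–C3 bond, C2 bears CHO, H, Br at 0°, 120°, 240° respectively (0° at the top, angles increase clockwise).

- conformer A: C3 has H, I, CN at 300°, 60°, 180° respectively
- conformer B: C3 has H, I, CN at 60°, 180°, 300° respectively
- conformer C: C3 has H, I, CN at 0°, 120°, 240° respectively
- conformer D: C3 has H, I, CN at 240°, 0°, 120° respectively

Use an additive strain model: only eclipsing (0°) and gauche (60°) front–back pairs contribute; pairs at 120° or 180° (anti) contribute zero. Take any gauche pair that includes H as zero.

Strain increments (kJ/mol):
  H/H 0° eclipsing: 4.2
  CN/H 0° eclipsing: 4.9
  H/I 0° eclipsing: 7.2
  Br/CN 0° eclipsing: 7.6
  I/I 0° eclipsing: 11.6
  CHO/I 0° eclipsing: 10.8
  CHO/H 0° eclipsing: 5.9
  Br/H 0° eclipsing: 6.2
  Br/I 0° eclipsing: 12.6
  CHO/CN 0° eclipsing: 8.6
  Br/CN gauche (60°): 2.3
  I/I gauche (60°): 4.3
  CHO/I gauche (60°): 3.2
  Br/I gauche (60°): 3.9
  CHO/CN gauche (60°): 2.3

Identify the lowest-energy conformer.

A

A (staggered): CHO–I gauche, Br–CN gauche; 3.2 + 2.3 = 5.5 kJ/mol.
B (staggered): CHO–CN gauche, Br–I gauche, Br–CN gauche; 2.3 + 3.9 + 2.3 = 8.5 kJ/mol.
C (eclipsed): CHO–H eclipsed, H–I eclipsed, Br–CN eclipsed; 5.9 + 7.2 + 7.6 = 20.7 kJ/mol.
D (eclipsed): CHO–I eclipsed, H–CN eclipsed, Br–H eclipsed; 10.8 + 4.9 + 6.2 = 21.9 kJ/mol.
A has the lowest total (5.5 kJ/mol).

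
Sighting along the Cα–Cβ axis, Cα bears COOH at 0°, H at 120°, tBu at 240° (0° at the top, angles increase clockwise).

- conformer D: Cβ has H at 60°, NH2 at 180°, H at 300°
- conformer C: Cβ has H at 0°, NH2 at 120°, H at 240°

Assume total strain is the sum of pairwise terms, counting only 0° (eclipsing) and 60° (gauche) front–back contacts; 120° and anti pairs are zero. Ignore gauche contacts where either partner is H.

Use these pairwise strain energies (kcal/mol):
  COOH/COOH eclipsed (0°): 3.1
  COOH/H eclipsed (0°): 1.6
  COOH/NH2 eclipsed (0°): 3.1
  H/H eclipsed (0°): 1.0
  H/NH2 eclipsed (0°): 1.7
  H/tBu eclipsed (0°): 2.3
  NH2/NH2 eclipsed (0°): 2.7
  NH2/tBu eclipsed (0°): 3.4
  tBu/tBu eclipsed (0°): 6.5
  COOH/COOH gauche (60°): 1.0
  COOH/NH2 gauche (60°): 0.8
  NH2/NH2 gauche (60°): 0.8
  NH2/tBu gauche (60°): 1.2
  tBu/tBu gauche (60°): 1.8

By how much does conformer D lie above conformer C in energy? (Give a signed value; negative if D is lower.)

D (staggered): tBu–NH2 gauche; 1.2 = 1.2 kcal/mol.
C (eclipsed): COOH–H eclipsed, H–NH2 eclipsed, tBu–H eclipsed; 1.6 + 1.7 + 2.3 = 5.6 kcal/mol.
E(D) − E(C) = 1.2 − 5.6 = -4.4 kcal/mol.

-4.4 kcal/mol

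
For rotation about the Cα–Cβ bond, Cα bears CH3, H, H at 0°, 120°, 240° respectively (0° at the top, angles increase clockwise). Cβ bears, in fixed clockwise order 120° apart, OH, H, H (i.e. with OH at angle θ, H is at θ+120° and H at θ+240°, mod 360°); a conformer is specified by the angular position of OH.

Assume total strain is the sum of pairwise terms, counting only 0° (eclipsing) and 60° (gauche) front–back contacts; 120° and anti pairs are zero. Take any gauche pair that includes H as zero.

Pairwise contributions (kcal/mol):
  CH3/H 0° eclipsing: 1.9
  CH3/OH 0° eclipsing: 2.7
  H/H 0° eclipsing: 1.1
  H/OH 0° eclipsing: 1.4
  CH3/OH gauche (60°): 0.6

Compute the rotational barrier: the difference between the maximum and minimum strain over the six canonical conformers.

4.9 kcal/mol

OH at 0° (eclipsed): CH3–OH eclipsed, H–H eclipsed, H–H eclipsed; 2.7 + 1.1 + 1.1 = 4.9 kcal/mol.
OH at 60° (staggered): CH3–OH gauche; 0.6 = 0.6 kcal/mol.
OH at 120° (eclipsed): CH3–H eclipsed, H–OH eclipsed, H–H eclipsed; 1.9 + 1.4 + 1.1 = 4.4 kcal/mol.
OH at 180° (staggered): no non-H gauche contacts → 0.0 kcal/mol.
OH at 240° (eclipsed): CH3–H eclipsed, H–H eclipsed, H–OH eclipsed; 1.9 + 1.1 + 1.4 = 4.4 kcal/mol.
OH at 300° (staggered): CH3–OH gauche; 0.6 = 0.6 kcal/mol.
Max at 0° (4.9 kcal/mol), min at 180° (0.0 kcal/mol); barrier = 4.9 kcal/mol.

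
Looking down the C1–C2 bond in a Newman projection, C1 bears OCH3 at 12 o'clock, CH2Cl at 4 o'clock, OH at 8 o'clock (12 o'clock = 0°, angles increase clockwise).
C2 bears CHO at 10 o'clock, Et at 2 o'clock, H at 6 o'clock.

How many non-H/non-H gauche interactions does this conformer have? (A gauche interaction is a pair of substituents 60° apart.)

Non-H gauche pairs: OCH3(0°)/CHO(300°); OCH3(0°)/Et(60°); CH2Cl(120°)/Et(60°); OH(240°)/CHO(300°) — 4 interactions.

4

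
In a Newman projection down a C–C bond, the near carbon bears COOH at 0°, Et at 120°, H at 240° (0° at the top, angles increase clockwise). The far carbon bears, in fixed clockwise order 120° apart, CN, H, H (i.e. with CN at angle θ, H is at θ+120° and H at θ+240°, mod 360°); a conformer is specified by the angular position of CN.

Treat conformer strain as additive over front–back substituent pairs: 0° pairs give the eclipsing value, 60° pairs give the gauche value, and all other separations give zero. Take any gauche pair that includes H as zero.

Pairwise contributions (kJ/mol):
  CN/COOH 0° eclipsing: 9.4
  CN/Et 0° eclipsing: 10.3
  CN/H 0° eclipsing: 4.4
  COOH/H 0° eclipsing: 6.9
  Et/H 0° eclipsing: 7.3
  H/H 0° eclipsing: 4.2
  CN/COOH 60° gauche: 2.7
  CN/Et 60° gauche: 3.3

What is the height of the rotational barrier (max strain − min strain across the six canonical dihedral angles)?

18.7 kJ/mol

CN at 0° (eclipsed): COOH–CN eclipsed, Et–H eclipsed, H–H eclipsed; 9.4 + 7.3 + 4.2 = 20.9 kJ/mol.
CN at 60° (staggered): COOH–CN gauche, Et–CN gauche; 2.7 + 3.3 = 6.0 kJ/mol.
CN at 120° (eclipsed): COOH–H eclipsed, Et–CN eclipsed, H–H eclipsed; 6.9 + 10.3 + 4.2 = 21.4 kJ/mol.
CN at 180° (staggered): Et–CN gauche; 3.3 = 3.3 kJ/mol.
CN at 240° (eclipsed): COOH–H eclipsed, Et–H eclipsed, H–CN eclipsed; 6.9 + 7.3 + 4.4 = 18.6 kJ/mol.
CN at 300° (staggered): COOH–CN gauche; 2.7 = 2.7 kJ/mol.
Max at 120° (21.4 kJ/mol), min at 300° (2.7 kJ/mol); barrier = 18.7 kJ/mol.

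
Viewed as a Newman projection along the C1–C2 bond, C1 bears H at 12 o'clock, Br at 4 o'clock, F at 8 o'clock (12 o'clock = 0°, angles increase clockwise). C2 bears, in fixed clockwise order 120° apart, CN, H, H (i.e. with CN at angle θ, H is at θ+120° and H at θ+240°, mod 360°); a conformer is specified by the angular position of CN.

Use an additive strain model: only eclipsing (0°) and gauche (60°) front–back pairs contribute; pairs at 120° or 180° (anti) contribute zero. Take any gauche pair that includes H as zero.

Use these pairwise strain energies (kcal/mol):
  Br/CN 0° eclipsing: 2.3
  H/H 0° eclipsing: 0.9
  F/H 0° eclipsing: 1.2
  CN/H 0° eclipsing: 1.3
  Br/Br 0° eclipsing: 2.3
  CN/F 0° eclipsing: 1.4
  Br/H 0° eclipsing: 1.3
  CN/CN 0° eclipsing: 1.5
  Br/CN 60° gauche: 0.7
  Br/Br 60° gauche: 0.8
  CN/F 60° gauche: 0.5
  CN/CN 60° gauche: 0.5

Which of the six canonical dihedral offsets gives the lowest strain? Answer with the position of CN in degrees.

300°

CN at 0° (eclipsed): H(0°)/CN(0°) eclipsed 1.3; Br(120°)/H(120°) eclipsed 1.3; F(240°)/H(240°) eclipsed 1.2 → 3.8 kcal/mol.
CN at 60° (staggered): Br(120°)/CN(60°) gauche 0.7 → 0.7 kcal/mol.
CN at 120° (eclipsed): H(0°)/H(0°) eclipsed 0.9; Br(120°)/CN(120°) eclipsed 2.3; F(240°)/H(240°) eclipsed 1.2 → 4.4 kcal/mol.
CN at 180° (staggered): Br(120°)/CN(180°) gauche 0.7; F(240°)/CN(180°) gauche 0.5 → 1.2 kcal/mol.
CN at 240° (eclipsed): H(0°)/H(0°) eclipsed 0.9; Br(120°)/H(120°) eclipsed 1.3; F(240°)/CN(240°) eclipsed 1.4 → 3.6 kcal/mol.
CN at 300° (staggered): F(240°)/CN(300°) gauche 0.5 → 0.5 kcal/mol.
The minimum (0.5 kcal/mol) occurs with CN at 300°.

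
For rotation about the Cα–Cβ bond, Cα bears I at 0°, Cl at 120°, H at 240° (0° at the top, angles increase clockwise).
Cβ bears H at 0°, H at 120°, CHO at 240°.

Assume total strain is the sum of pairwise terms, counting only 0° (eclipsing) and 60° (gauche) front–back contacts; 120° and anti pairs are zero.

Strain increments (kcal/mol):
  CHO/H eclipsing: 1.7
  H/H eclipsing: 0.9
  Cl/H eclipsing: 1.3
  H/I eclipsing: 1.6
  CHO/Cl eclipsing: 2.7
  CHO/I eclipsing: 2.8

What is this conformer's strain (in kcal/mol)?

This conformer (eclipsed): I–H eclipsed, Cl–H eclipsed, H–CHO eclipsed; 1.6 + 1.3 + 1.7 = 4.6 kcal/mol.

4.6 kcal/mol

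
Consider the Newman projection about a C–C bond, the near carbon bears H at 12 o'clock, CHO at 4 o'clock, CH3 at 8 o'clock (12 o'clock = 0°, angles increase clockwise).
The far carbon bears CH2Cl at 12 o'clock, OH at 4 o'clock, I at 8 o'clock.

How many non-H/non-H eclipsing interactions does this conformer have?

Non-H eclipsing pairs: CHO(120°)/OH(120°); CH3(240°)/I(240°) — 2 interactions.

2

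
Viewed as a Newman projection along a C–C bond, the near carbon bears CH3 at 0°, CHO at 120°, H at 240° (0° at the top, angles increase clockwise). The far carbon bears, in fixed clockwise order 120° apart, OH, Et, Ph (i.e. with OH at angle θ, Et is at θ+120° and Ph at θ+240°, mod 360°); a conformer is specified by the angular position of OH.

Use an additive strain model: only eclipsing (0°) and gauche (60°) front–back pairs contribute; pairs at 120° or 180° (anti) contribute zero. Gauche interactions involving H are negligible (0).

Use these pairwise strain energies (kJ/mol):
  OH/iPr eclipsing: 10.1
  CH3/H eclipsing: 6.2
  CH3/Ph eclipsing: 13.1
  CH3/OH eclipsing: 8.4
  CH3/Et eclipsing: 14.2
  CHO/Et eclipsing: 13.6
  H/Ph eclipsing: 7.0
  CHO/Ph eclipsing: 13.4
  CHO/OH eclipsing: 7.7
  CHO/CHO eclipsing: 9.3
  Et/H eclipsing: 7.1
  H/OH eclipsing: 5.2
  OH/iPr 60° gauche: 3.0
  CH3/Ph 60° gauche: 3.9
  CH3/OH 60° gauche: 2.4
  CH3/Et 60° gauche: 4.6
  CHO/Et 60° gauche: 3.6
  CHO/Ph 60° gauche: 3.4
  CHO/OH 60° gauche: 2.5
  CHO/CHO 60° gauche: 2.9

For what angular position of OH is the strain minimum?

OH at 0° is eclipsed. CH3 at 0° is eclipsed with OH at 0° (8.4); CHO at 120° is eclipsed with Et at 120° (13.6); H at 240° is eclipsed with Ph at 240° (7.0). Total 29.0 kJ/mol.
OH at 60° is staggered. CH3 at 0° is gauche with OH at 60° (2.4); CH3 at 0° is gauche with Ph at 300° (3.9); CHO at 120° is gauche with OH at 60° (2.5); CHO at 120° is gauche with Et at 180° (3.6). Total 12.4 kJ/mol.
OH at 120° is eclipsed. CH3 at 0° is eclipsed with Ph at 0° (13.1); CHO at 120° is eclipsed with OH at 120° (7.7); H at 240° is eclipsed with Et at 240° (7.1). Total 27.9 kJ/mol.
OH at 180° is staggered. CH3 at 0° is gauche with Et at 300° (4.6); CH3 at 0° is gauche with Ph at 60° (3.9); CHO at 120° is gauche with OH at 180° (2.5); CHO at 120° is gauche with Ph at 60° (3.4). Total 14.4 kJ/mol.
OH at 240° is eclipsed. CH3 at 0° is eclipsed with Et at 0° (14.2); CHO at 120° is eclipsed with Ph at 120° (13.4); H at 240° is eclipsed with OH at 240° (5.2). Total 32.8 kJ/mol.
OH at 300° is staggered. CH3 at 0° is gauche with OH at 300° (2.4); CH3 at 0° is gauche with Et at 60° (4.6); CHO at 120° is gauche with Et at 60° (3.6); CHO at 120° is gauche with Ph at 180° (3.4). Total 14.0 kJ/mol.
The minimum (12.4 kJ/mol) occurs with OH at 60°.

60°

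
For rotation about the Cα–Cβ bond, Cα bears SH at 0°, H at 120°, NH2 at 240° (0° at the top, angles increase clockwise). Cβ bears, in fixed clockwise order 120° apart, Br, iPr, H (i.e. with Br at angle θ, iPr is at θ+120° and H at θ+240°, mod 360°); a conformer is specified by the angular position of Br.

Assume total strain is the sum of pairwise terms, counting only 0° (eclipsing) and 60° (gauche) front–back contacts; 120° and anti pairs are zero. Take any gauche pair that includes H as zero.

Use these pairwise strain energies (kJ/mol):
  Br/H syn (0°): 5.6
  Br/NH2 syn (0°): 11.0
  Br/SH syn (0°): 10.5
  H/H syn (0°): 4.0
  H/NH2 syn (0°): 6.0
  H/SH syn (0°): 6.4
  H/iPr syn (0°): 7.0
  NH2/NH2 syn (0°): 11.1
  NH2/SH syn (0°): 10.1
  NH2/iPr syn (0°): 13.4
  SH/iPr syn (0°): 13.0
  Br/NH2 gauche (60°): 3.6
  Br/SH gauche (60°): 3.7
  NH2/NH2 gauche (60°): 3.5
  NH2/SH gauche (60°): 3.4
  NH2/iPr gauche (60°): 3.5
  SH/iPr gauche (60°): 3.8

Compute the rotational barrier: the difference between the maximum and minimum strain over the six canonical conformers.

Br at 0° (eclipsed): SH(0°)/Br(0°) eclipsed 10.5; H(120°)/iPr(120°) eclipsed 7.0; NH2(240°)/H(240°) eclipsed 6.0 → 23.5 kJ/mol.
Br at 60° (staggered): SH(0°)/Br(60°) gauche 3.7; NH2(240°)/iPr(180°) gauche 3.5 → 7.2 kJ/mol.
Br at 120° (eclipsed): SH(0°)/H(0°) eclipsed 6.4; H(120°)/Br(120°) eclipsed 5.6; NH2(240°)/iPr(240°) eclipsed 13.4 → 25.4 kJ/mol.
Br at 180° (staggered): SH(0°)/iPr(300°) gauche 3.8; NH2(240°)/Br(180°) gauche 3.6; NH2(240°)/iPr(300°) gauche 3.5 → 10.9 kJ/mol.
Br at 240° (eclipsed): SH(0°)/iPr(0°) eclipsed 13.0; H(120°)/H(120°) eclipsed 4.0; NH2(240°)/Br(240°) eclipsed 11.0 → 28.0 kJ/mol.
Br at 300° (staggered): SH(0°)/Br(300°) gauche 3.7; SH(0°)/iPr(60°) gauche 3.8; NH2(240°)/Br(300°) gauche 3.6 → 11.1 kJ/mol.
Max at 240° (28.0 kJ/mol), min at 60° (7.2 kJ/mol); barrier = 20.8 kJ/mol.

20.8 kJ/mol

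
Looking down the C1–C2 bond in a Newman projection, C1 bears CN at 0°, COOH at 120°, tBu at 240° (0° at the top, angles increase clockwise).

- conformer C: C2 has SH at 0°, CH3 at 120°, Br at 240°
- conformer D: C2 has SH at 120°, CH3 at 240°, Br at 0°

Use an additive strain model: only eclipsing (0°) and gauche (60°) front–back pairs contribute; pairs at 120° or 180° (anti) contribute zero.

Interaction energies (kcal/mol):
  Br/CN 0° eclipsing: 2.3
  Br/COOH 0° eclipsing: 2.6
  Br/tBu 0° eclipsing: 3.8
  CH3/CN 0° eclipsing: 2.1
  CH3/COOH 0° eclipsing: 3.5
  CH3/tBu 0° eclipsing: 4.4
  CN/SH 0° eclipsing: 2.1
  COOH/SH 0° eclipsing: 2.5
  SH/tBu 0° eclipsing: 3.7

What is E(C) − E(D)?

C is eclipsed. CN at 0° is eclipsed with SH at 0° (2.1); COOH at 120° is eclipsed with CH3 at 120° (3.5); tBu at 240° is eclipsed with Br at 240° (3.8). Total 9.4 kcal/mol.
D is eclipsed. CN at 0° is eclipsed with Br at 0° (2.3); COOH at 120° is eclipsed with SH at 120° (2.5); tBu at 240° is eclipsed with CH3 at 240° (4.4). Total 9.2 kcal/mol.
E(C) − E(D) = 9.4 − 9.2 = +0.2 kcal/mol.

+0.2 kcal/mol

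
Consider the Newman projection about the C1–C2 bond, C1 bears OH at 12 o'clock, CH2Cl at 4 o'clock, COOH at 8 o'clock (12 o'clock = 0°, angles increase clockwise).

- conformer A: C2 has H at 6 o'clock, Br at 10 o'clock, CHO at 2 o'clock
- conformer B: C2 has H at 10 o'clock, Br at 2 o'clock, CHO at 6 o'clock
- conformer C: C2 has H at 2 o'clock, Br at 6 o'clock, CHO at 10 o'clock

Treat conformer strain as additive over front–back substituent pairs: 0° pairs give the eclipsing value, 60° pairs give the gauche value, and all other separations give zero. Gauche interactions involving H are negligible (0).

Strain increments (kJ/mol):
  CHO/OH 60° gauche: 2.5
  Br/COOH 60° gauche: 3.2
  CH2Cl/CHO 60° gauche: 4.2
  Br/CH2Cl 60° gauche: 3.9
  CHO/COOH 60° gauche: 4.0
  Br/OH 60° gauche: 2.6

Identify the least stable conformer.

B

A (staggered): OH(0°)/Br(300°) gauche 2.6; OH(0°)/CHO(60°) gauche 2.5; CH2Cl(120°)/CHO(60°) gauche 4.2; COOH(240°)/Br(300°) gauche 3.2 → 12.5 kJ/mol.
B (staggered): OH(0°)/Br(60°) gauche 2.6; CH2Cl(120°)/Br(60°) gauche 3.9; CH2Cl(120°)/CHO(180°) gauche 4.2; COOH(240°)/CHO(180°) gauche 4.0 → 14.7 kJ/mol.
C (staggered): OH(0°)/CHO(300°) gauche 2.5; CH2Cl(120°)/Br(180°) gauche 3.9; COOH(240°)/Br(180°) gauche 3.2; COOH(240°)/CHO(300°) gauche 4.0 → 13.6 kJ/mol.
B has the highest total (14.7 kJ/mol).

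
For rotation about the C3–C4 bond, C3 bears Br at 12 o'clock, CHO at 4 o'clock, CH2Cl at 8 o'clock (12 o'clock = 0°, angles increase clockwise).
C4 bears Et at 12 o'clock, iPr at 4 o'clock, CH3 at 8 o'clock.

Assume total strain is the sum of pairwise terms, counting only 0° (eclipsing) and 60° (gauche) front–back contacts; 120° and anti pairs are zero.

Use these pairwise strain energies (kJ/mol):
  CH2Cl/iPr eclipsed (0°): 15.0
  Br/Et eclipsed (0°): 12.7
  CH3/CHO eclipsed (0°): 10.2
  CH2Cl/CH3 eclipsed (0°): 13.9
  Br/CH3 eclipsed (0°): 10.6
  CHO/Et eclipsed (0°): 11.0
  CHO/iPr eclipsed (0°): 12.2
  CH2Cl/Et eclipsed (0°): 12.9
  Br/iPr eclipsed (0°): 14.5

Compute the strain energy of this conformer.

This conformer (eclipsed): Br(0°)/Et(0°) eclipsed 12.7; CHO(120°)/iPr(120°) eclipsed 12.2; CH2Cl(240°)/CH3(240°) eclipsed 13.9 → 38.8 kJ/mol.

38.8 kJ/mol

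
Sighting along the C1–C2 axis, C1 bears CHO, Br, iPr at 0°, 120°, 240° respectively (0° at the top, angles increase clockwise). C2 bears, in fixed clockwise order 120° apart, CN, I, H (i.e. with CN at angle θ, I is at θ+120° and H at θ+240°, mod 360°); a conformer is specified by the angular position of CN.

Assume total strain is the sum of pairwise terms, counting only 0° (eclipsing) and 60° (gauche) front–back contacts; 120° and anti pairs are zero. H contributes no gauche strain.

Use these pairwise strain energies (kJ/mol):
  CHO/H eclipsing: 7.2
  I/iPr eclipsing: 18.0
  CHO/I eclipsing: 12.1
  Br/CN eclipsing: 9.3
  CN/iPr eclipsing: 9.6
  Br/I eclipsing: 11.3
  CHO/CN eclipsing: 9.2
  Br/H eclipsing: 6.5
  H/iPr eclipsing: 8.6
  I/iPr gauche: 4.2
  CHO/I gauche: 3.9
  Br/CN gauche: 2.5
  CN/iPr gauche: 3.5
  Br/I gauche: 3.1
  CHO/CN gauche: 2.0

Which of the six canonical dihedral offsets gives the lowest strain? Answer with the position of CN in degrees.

CN at 0° is eclipsed. CHO at 0° is eclipsed with CN at 0° (9.2); Br at 120° is eclipsed with I at 120° (11.3); iPr at 240° is eclipsed with H at 240° (8.6). Total 29.1 kJ/mol.
CN at 60° is staggered. CHO at 0° is gauche with CN at 60° (2.0); Br at 120° is gauche with CN at 60° (2.5); Br at 120° is gauche with I at 180° (3.1); iPr at 240° is gauche with I at 180° (4.2). Total 11.8 kJ/mol.
CN at 120° is eclipsed. CHO at 0° is eclipsed with H at 0° (7.2); Br at 120° is eclipsed with CN at 120° (9.3); iPr at 240° is eclipsed with I at 240° (18.0). Total 34.5 kJ/mol.
CN at 180° is staggered. CHO at 0° is gauche with I at 300° (3.9); Br at 120° is gauche with CN at 180° (2.5); iPr at 240° is gauche with CN at 180° (3.5); iPr at 240° is gauche with I at 300° (4.2). Total 14.1 kJ/mol.
CN at 240° is eclipsed. CHO at 0° is eclipsed with I at 0° (12.1); Br at 120° is eclipsed with H at 120° (6.5); iPr at 240° is eclipsed with CN at 240° (9.6). Total 28.2 kJ/mol.
CN at 300° is staggered. CHO at 0° is gauche with CN at 300° (2.0); CHO at 0° is gauche with I at 60° (3.9); Br at 120° is gauche with I at 60° (3.1); iPr at 240° is gauche with CN at 300° (3.5). Total 12.5 kJ/mol.
The minimum (11.8 kJ/mol) occurs with CN at 60°.

60°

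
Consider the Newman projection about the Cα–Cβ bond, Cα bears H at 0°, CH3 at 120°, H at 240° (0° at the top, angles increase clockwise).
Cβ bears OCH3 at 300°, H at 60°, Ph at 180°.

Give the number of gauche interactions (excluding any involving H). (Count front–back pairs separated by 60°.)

1

Non-H gauche pairs: CH3(120°)/Ph(180°) — 1 interaction.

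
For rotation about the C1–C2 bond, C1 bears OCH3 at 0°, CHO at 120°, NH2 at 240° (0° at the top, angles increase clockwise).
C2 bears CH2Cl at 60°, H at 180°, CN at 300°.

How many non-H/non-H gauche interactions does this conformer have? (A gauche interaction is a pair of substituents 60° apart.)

4

Non-H gauche pairs: OCH3(0°)/CH2Cl(60°); OCH3(0°)/CN(300°); CHO(120°)/CH2Cl(60°); NH2(240°)/CN(300°) — 4 interactions.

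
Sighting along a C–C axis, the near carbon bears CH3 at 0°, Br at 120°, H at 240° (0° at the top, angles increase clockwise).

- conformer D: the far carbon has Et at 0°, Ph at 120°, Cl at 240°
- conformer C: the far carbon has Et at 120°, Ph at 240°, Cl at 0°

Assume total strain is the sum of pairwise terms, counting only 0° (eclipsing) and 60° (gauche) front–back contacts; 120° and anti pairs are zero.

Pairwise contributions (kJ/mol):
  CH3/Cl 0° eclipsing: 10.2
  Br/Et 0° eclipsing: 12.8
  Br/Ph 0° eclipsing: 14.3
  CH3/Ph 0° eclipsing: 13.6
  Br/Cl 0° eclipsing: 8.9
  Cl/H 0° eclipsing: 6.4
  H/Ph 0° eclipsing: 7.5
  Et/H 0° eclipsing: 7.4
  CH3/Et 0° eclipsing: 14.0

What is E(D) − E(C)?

+4.2 kJ/mol

D (eclipsed): CH3(0°)/Et(0°) eclipsed 14.0; Br(120°)/Ph(120°) eclipsed 14.3; H(240°)/Cl(240°) eclipsed 6.4 → 34.7 kJ/mol.
C (eclipsed): CH3(0°)/Cl(0°) eclipsed 10.2; Br(120°)/Et(120°) eclipsed 12.8; H(240°)/Ph(240°) eclipsed 7.5 → 30.5 kJ/mol.
E(D) − E(C) = 34.7 − 30.5 = +4.2 kJ/mol.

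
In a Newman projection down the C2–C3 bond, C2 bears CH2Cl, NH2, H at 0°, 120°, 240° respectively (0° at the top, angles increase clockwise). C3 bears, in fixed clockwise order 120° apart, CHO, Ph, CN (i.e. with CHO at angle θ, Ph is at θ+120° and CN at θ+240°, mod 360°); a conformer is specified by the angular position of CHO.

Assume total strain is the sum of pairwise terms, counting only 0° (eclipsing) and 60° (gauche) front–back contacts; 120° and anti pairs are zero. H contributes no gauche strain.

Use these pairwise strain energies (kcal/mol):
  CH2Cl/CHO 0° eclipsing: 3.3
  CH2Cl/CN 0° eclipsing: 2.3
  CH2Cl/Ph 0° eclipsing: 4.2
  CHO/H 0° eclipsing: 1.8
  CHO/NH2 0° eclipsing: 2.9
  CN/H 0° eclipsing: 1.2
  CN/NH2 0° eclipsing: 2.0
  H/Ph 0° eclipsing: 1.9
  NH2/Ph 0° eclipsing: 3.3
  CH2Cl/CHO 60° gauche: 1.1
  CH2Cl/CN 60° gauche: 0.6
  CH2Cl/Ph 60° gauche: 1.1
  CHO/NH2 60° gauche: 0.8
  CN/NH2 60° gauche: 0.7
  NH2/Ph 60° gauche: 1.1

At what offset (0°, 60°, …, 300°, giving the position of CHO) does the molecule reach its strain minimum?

CHO at 0° (eclipsed): CH2Cl–CHO eclipsed, NH2–Ph eclipsed, H–CN eclipsed; 3.3 + 3.3 + 1.2 = 7.8 kcal/mol.
CHO at 60° (staggered): CH2Cl–CHO gauche, CH2Cl–CN gauche, NH2–CHO gauche, NH2–Ph gauche; 1.1 + 0.6 + 0.8 + 1.1 = 3.6 kcal/mol.
CHO at 120° (eclipsed): CH2Cl–CN eclipsed, NH2–CHO eclipsed, H–Ph eclipsed; 2.3 + 2.9 + 1.9 = 7.1 kcal/mol.
CHO at 180° (staggered): CH2Cl–Ph gauche, CH2Cl–CN gauche, NH2–CHO gauche, NH2–CN gauche; 1.1 + 0.6 + 0.8 + 0.7 = 3.2 kcal/mol.
CHO at 240° (eclipsed): CH2Cl–Ph eclipsed, NH2–CN eclipsed, H–CHO eclipsed; 4.2 + 2.0 + 1.8 = 8.0 kcal/mol.
CHO at 300° (staggered): CH2Cl–CHO gauche, CH2Cl–Ph gauche, NH2–Ph gauche, NH2–CN gauche; 1.1 + 1.1 + 1.1 + 0.7 = 4.0 kcal/mol.
The minimum (3.2 kcal/mol) occurs with CHO at 180°.

180°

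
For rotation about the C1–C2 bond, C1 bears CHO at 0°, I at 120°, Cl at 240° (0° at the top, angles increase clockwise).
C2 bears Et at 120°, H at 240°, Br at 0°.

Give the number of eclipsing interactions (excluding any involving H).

2

Non-H eclipsing pairs: CHO(0°)/Br(0°); I(120°)/Et(120°) — 2 interactions.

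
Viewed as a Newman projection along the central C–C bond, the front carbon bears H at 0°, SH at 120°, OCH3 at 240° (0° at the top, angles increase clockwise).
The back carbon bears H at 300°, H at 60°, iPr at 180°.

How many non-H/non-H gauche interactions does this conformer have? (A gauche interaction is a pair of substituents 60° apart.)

Non-H gauche pairs: SH(120°)/iPr(180°); OCH3(240°)/iPr(180°) — 2 interactions.

2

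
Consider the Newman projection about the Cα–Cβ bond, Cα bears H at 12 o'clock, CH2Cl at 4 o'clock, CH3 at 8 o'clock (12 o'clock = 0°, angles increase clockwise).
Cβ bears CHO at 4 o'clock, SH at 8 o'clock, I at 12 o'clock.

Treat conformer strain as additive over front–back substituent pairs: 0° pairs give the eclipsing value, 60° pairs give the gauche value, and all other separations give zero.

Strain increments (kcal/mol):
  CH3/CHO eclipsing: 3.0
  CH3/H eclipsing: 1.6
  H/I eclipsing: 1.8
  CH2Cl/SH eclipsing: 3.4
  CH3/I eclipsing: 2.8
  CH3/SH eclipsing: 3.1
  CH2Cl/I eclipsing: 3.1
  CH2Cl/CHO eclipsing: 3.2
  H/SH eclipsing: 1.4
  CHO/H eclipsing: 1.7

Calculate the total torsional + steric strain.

8.1 kcal/mol

This conformer (eclipsed): H(0°)/I(0°) eclipsed 1.8; CH2Cl(120°)/CHO(120°) eclipsed 3.2; CH3(240°)/SH(240°) eclipsed 3.1 → 8.1 kcal/mol.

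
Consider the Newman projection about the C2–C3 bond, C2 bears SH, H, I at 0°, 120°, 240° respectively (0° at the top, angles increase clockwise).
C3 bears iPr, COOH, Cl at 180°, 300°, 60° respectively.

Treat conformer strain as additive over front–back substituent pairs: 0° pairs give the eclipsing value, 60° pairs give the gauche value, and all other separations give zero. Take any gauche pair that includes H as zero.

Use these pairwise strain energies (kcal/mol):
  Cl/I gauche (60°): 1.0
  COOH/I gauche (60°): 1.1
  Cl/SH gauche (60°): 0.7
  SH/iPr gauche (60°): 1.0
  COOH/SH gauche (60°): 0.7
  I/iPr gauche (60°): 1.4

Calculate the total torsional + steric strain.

3.9 kcal/mol

This conformer (staggered): SH(0°)/COOH(300°) gauche 0.7; SH(0°)/Cl(60°) gauche 0.7; I(240°)/iPr(180°) gauche 1.4; I(240°)/COOH(300°) gauche 1.1 → 3.9 kcal/mol.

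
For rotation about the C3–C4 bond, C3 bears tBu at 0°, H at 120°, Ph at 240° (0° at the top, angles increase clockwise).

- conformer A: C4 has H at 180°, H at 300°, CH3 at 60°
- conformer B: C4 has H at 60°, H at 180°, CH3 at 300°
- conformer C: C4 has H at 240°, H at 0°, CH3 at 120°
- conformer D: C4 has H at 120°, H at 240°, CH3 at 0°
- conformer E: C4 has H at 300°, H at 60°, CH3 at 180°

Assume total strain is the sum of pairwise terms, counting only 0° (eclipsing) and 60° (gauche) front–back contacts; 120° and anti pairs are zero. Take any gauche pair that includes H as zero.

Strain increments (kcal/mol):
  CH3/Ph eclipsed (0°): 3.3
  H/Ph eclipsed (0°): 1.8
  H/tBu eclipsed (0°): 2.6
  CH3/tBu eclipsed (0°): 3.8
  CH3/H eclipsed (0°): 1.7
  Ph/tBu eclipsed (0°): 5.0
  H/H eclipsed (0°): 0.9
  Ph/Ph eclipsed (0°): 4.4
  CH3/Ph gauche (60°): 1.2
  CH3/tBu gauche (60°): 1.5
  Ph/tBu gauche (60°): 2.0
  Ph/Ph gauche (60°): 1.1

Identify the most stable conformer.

A (staggered): tBu(0°)/CH3(60°) gauche 1.5 → 1.5 kcal/mol.
B (staggered): tBu(0°)/CH3(300°) gauche 1.5; Ph(240°)/CH3(300°) gauche 1.2 → 2.7 kcal/mol.
C (eclipsed): tBu(0°)/H(0°) eclipsed 2.6; H(120°)/CH3(120°) eclipsed 1.7; Ph(240°)/H(240°) eclipsed 1.8 → 6.1 kcal/mol.
D (eclipsed): tBu(0°)/CH3(0°) eclipsed 3.8; H(120°)/H(120°) eclipsed 0.9; Ph(240°)/H(240°) eclipsed 1.8 → 6.5 kcal/mol.
E (staggered): Ph(240°)/CH3(180°) gauche 1.2 → 1.2 kcal/mol.
E has the lowest total (1.2 kcal/mol).

E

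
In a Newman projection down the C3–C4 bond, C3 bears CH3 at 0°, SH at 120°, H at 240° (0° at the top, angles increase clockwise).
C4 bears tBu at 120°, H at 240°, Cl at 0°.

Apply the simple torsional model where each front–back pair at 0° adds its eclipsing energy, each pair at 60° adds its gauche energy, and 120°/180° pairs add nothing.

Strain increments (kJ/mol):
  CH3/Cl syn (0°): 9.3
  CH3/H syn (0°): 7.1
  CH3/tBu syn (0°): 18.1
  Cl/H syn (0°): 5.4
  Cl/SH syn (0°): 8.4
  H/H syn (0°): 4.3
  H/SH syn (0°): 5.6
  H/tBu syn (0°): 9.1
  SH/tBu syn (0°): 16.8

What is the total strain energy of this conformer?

30.4 kJ/mol

This conformer (eclipsed): CH3–Cl eclipsed, SH–tBu eclipsed, H–H eclipsed; 9.3 + 16.8 + 4.3 = 30.4 kJ/mol.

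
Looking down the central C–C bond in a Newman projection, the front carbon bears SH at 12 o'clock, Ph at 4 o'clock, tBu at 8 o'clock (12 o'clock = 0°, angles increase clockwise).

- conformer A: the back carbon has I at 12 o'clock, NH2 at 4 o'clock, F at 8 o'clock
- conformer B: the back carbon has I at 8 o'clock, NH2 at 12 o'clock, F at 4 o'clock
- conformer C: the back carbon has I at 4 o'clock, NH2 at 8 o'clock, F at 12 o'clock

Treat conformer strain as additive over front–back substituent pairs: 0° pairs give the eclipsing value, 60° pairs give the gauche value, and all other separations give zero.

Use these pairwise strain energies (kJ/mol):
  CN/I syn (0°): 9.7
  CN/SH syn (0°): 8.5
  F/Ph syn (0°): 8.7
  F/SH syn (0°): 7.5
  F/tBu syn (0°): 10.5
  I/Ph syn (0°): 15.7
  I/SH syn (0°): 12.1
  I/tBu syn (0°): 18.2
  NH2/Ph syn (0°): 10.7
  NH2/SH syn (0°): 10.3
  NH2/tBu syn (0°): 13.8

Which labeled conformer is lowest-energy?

A

A (eclipsed): SH(0°)/I(0°) eclipsed 12.1; Ph(120°)/NH2(120°) eclipsed 10.7; tBu(240°)/F(240°) eclipsed 10.5 → 33.3 kJ/mol.
B (eclipsed): SH(0°)/NH2(0°) eclipsed 10.3; Ph(120°)/F(120°) eclipsed 8.7; tBu(240°)/I(240°) eclipsed 18.2 → 37.2 kJ/mol.
C (eclipsed): SH(0°)/F(0°) eclipsed 7.5; Ph(120°)/I(120°) eclipsed 15.7; tBu(240°)/NH2(240°) eclipsed 13.8 → 37.0 kJ/mol.
A has the lowest total (33.3 kJ/mol).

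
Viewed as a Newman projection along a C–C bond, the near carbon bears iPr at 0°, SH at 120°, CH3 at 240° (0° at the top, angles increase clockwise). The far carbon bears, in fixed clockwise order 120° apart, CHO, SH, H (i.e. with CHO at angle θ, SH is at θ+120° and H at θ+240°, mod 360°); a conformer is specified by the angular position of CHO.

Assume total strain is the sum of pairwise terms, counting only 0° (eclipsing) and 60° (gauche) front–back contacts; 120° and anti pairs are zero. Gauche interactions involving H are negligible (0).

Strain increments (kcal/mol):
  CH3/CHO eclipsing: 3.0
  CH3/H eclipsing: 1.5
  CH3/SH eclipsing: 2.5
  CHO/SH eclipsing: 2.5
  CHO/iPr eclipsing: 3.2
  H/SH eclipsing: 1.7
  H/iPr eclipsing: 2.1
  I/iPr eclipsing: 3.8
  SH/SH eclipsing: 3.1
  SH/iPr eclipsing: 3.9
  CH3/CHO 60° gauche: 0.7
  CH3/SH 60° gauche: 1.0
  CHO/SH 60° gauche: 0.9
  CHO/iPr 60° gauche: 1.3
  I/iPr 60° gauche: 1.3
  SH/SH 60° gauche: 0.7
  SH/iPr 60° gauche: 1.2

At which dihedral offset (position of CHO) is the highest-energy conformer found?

240°

CHO at 0° is eclipsed. iPr at 0° is eclipsed with CHO at 0° (3.2); SH at 120° is eclipsed with SH at 120° (3.1); CH3 at 240° is eclipsed with H at 240° (1.5). Total 7.8 kcal/mol.
CHO at 60° is staggered. iPr at 0° is gauche with CHO at 60° (1.3); SH at 120° is gauche with CHO at 60° (0.9); SH at 120° is gauche with SH at 180° (0.7); CH3 at 240° is gauche with SH at 180° (1.0). Total 3.9 kcal/mol.
CHO at 120° is eclipsed. iPr at 0° is eclipsed with H at 0° (2.1); SH at 120° is eclipsed with CHO at 120° (2.5); CH3 at 240° is eclipsed with SH at 240° (2.5). Total 7.1 kcal/mol.
CHO at 180° is staggered. iPr at 0° is gauche with SH at 300° (1.2); SH at 120° is gauche with CHO at 180° (0.9); CH3 at 240° is gauche with CHO at 180° (0.7); CH3 at 240° is gauche with SH at 300° (1.0). Total 3.8 kcal/mol.
CHO at 240° is eclipsed. iPr at 0° is eclipsed with SH at 0° (3.9); SH at 120° is eclipsed with H at 120° (1.7); CH3 at 240° is eclipsed with CHO at 240° (3.0). Total 8.6 kcal/mol.
CHO at 300° is staggered. iPr at 0° is gauche with CHO at 300° (1.3); iPr at 0° is gauche with SH at 60° (1.2); SH at 120° is gauche with SH at 60° (0.7); CH3 at 240° is gauche with CHO at 300° (0.7). Total 3.9 kcal/mol.
The maximum (8.6 kcal/mol) occurs with CHO at 240°.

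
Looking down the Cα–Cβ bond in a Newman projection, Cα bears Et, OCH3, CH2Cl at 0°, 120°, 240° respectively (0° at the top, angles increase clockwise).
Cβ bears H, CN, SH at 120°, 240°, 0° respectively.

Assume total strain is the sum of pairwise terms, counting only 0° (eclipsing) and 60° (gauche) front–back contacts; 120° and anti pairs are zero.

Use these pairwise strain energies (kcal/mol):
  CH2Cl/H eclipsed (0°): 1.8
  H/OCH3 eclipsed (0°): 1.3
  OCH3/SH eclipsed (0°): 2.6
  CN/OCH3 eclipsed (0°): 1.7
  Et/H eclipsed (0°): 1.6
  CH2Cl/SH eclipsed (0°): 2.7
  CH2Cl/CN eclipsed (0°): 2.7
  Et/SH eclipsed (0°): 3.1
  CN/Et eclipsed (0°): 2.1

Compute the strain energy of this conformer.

7.1 kcal/mol

This conformer is eclipsed. Et at 0° is eclipsed with SH at 0° (3.1); OCH3 at 120° is eclipsed with H at 120° (1.3); CH2Cl at 240° is eclipsed with CN at 240° (2.7). Total 7.1 kcal/mol.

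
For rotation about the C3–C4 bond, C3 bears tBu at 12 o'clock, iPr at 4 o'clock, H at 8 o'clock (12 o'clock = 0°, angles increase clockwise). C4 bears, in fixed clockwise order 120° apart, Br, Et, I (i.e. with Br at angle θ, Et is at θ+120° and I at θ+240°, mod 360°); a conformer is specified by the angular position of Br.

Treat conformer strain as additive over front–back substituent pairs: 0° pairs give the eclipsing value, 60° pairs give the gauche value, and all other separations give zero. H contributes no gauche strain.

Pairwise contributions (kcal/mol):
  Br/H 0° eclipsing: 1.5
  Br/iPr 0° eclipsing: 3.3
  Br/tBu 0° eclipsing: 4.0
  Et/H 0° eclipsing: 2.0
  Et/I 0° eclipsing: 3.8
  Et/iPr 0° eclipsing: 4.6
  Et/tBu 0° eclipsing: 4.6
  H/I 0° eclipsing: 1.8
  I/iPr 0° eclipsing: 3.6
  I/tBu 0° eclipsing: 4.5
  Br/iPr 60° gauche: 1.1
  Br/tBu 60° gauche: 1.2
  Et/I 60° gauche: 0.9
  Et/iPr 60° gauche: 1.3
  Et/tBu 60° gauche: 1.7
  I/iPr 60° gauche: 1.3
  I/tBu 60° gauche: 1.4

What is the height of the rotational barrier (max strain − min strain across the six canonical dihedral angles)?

5.4 kcal/mol

Br at 0° is eclipsed. tBu at 0° is eclipsed with Br at 0° (4.0); iPr at 120° is eclipsed with Et at 120° (4.6); H at 240° is eclipsed with I at 240° (1.8). Total 10.4 kcal/mol.
Br at 60° is staggered. tBu at 0° is gauche with Br at 60° (1.2); tBu at 0° is gauche with I at 300° (1.4); iPr at 120° is gauche with Br at 60° (1.1); iPr at 120° is gauche with Et at 180° (1.3). Total 5.0 kcal/mol.
Br at 120° is eclipsed. tBu at 0° is eclipsed with I at 0° (4.5); iPr at 120° is eclipsed with Br at 120° (3.3); H at 240° is eclipsed with Et at 240° (2.0). Total 9.8 kcal/mol.
Br at 180° is staggered. tBu at 0° is gauche with Et at 300° (1.7); tBu at 0° is gauche with I at 60° (1.4); iPr at 120° is gauche with Br at 180° (1.1); iPr at 120° is gauche with I at 60° (1.3). Total 5.5 kcal/mol.
Br at 240° is eclipsed. tBu at 0° is eclipsed with Et at 0° (4.6); iPr at 120° is eclipsed with I at 120° (3.6); H at 240° is eclipsed with Br at 240° (1.5). Total 9.7 kcal/mol.
Br at 300° is staggered. tBu at 0° is gauche with Br at 300° (1.2); tBu at 0° is gauche with Et at 60° (1.7); iPr at 120° is gauche with Et at 60° (1.3); iPr at 120° is gauche with I at 180° (1.3). Total 5.5 kcal/mol.
Max at 0° (10.4 kcal/mol), min at 60° (5.0 kcal/mol); barrier = 5.4 kcal/mol.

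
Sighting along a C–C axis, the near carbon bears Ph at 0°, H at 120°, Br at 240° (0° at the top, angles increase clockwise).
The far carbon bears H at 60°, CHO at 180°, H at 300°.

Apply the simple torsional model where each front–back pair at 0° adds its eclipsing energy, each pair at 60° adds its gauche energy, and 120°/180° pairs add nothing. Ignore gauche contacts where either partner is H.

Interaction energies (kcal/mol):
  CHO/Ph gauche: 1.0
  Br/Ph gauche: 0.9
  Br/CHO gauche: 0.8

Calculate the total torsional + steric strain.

This conformer is staggered. Br at 240° is gauche with CHO at 180° (0.8). Total 0.8 kcal/mol.

0.8 kcal/mol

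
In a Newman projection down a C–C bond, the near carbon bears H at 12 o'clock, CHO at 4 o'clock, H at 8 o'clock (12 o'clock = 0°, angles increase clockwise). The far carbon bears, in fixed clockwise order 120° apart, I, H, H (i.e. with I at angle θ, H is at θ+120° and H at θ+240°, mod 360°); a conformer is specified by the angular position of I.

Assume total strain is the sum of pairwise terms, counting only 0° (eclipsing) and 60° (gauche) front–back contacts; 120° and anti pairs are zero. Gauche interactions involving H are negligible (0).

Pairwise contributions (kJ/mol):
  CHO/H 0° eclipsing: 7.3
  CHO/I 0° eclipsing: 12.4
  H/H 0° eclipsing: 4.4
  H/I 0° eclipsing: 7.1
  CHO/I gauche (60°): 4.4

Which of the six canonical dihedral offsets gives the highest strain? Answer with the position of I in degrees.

I at 0° (eclipsed): H(0°)/I(0°) eclipsed 7.1; CHO(120°)/H(120°) eclipsed 7.3; H(240°)/H(240°) eclipsed 4.4 → 18.8 kJ/mol.
I at 60° (staggered): CHO(120°)/I(60°) gauche 4.4 → 4.4 kJ/mol.
I at 120° (eclipsed): H(0°)/H(0°) eclipsed 4.4; CHO(120°)/I(120°) eclipsed 12.4; H(240°)/H(240°) eclipsed 4.4 → 21.2 kJ/mol.
I at 180° (staggered): CHO(120°)/I(180°) gauche 4.4 → 4.4 kJ/mol.
I at 240° (eclipsed): H(0°)/H(0°) eclipsed 4.4; CHO(120°)/H(120°) eclipsed 7.3; H(240°)/I(240°) eclipsed 7.1 → 18.8 kJ/mol.
I at 300° (staggered): no non-H gauche contacts → 0.0 kJ/mol.
The maximum (21.2 kJ/mol) occurs with I at 120°.

120°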